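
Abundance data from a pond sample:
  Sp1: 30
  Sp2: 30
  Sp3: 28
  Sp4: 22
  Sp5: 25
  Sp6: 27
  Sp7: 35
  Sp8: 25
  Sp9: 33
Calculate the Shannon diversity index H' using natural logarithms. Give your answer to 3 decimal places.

2.188

Total N = 30+30+28+22+25+27+35+25+33 = 255, so the proportions are 0.11765, 0.11765, 0.1098, 0.08627, 0.09804, 0.10588, 0.13725, 0.09804, 0.12941 (working shown to 5 dp, full precision carried).
Each pᵢ ln pᵢ term: 0.11765×(-2.14007)=-0.25177, 0.11765×(-2.14007)=-0.25177, 0.1098×(-2.20906)=-0.24256, 0.08627×(-2.45022)=-0.21139, 0.09804×(-2.32239)=-0.22769, 0.10588×(-2.24543)=-0.23775, 0.13725×(-1.98592)=-0.27258, 0.09804×(-2.32239)=-0.22769, 0.12941×(-2.04476)=-0.26462.
Sum = -2.18781, so H' = 2.188.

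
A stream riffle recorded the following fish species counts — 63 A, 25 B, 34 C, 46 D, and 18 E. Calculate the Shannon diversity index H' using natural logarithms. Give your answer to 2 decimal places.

1.52

Total N = 63+25+34+46+18 = 186, so the proportions are 0.3387, 0.1344, 0.1828, 0.2473, 0.0968 (working shown to 4 dp, full precision carried).
Each pᵢ ln pᵢ term: 0.3387×(-1.0826)=-0.3667, 0.1344×(-2.0069)=-0.2697, 0.1828×(-1.6994)=-0.3106, 0.2473×(-1.3971)=-0.3455, 0.0968×(-2.3354)=-0.2260.
Sum = -1.5186, so H' = 1.52.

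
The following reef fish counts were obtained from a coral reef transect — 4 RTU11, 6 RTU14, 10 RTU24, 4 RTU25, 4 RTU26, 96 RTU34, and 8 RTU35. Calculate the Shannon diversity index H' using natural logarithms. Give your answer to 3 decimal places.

1.055

Total N = 4+6+10+4+4+96+8 = 132, so the proportions are 0.0303, 0.04545, 0.07576, 0.0303, 0.0303, 0.72727, 0.06061 (working shown to 5 dp, full precision carried).
Each pᵢ ln pᵢ term: 0.0303×(-3.49651)=-0.10595, 0.04545×(-3.09104)=-0.14050, 0.07576×(-2.58022)=-0.19547, 0.0303×(-3.49651)=-0.10595, 0.0303×(-3.49651)=-0.10595, 0.72727×(-0.31845)=-0.23160, 0.06061×(-2.80336)=-0.16990.
Sum = -1.05534, so H' = 1.055.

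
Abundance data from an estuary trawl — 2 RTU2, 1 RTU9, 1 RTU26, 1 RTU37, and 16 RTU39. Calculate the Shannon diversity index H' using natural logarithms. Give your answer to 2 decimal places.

Total N = 2+1+1+1+16 = 21, so the proportions are 0.0952, 0.0476, 0.0476, 0.0476, 0.7619 (working shown to 4 dp, full precision carried).
Each pᵢ ln pᵢ term: 0.0952×(-2.3514)=-0.2239, 0.0476×(-3.0445)=-0.1450, 0.0476×(-3.0445)=-0.1450, 0.0476×(-3.0445)=-0.1450, 0.7619×(-0.2719)=-0.2072.
Sum = -0.8661, so H' = 0.87.

0.87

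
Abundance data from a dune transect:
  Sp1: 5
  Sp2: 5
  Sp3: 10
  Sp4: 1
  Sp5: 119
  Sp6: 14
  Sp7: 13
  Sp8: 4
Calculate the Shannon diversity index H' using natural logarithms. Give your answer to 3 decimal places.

Total N = 5+5+10+1+119+14+13+4 = 171, so the proportions are 0.02924, 0.02924, 0.05848, 0.00585, 0.69591, 0.08187, 0.07602, 0.02339 (working shown to 5 dp, full precision carried).
Each pᵢ ln pᵢ term: 0.02924×(-3.53223)=-0.10328, 0.02924×(-3.53223)=-0.10328, 0.05848×(-2.83908)=-0.16603, 0.00585×(-5.14166)=-0.03007, 0.69591×(-0.36254)=-0.25229, 0.08187×(-2.50261)=-0.20489, 0.07602×(-2.57671)=-0.19589, 0.02339×(-3.75537)=-0.08784.
Sum = -1.14358, so H' = 1.144.

1.144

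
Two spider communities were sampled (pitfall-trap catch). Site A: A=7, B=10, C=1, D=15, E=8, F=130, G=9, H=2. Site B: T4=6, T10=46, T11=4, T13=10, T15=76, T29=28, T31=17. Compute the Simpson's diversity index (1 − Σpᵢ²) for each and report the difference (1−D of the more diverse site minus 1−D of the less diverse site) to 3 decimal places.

0.265

Site A: N=182, proportions 0.0384615, 0.0549451, 0.0054945, 0.0824176, 0.043956, 0.7142857, 0.0494505, 0.010989, giving 1−D = 0.4739766 (working shown to 7 dp, full precision carried).
Site B: N=187, proportions 0.0320856, 0.2459893, 0.0213904, 0.0534759, 0.4064171, 0.1497326, 0.0909091, giving 1−D = 0.7392834.
Difference = |0.4739766 − 0.7392834| = 0.2653068, i.e. 0.265 to 3 decimal places.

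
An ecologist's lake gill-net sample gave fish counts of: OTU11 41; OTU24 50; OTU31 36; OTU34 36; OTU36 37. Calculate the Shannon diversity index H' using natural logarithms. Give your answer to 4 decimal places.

Total N = 41+50+36+36+37 = 200, so the proportions are 0.205, 0.25, 0.18, 0.18, 0.185 (working shown to 6 dp, full precision carried).
Each pᵢ ln pᵢ term: 0.205×(-1.584745)=-0.324873, 0.25×(-1.386294)=-0.346574, 0.18×(-1.714798)=-0.308664, 0.18×(-1.714798)=-0.308664, 0.185×(-1.687399)=-0.312169.
Sum = -1.600943, so H' = 1.6009.

1.6009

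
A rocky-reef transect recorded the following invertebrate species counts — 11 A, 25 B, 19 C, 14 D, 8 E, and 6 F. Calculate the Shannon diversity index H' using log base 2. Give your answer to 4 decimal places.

2.4272

Total N = 11+25+19+14+8+6 = 83, so the proportions are 0.13253, 0.301205, 0.228916, 0.168675, 0.096386, 0.072289 (working shown to 6 dp, full precision carried).
Each pᵢ log₂ pᵢ term: 0.13253×(-2.915608)=-0.386406, 0.301205×(-1.731183)=-0.521441, 0.228916×(-2.127112)=-0.486929, 0.168675×(-2.567685)=-0.433103, 0.096386×(-3.375039)=-0.325305, 0.072289×(-3.790077)=-0.273981.
Sum = -2.427166, so H' = 2.4272.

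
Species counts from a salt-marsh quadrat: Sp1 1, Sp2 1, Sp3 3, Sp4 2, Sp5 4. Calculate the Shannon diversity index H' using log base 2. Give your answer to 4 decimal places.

Total N = 1+1+3+2+4 = 11, so the proportions are 0.090909, 0.090909, 0.272727, 0.181818, 0.363636 (working shown to 6 dp, full precision carried).
Each pᵢ log₂ pᵢ term: 0.090909×(-3.459432)=-0.314494, 0.090909×(-3.459432)=-0.314494, 0.272727×(-1.874469)=-0.511219, 0.181818×(-2.459432)=-0.447169, 0.363636×(-1.459432)=-0.530702.
Sum = -2.118078, so H' = 2.1181.

2.1181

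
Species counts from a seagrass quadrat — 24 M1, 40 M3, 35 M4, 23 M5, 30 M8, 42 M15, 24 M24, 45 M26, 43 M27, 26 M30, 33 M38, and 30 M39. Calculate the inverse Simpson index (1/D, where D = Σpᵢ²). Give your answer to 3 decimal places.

Total N = 24+40+35+23+30+42+24+45+43+26+33+30 = 395, so the proportions are 0.06075949, 0.10126582, 0.08860759, 0.05822785, 0.07594937, 0.10632911, 0.06075949, 0.11392405, 0.10886076, 0.06582278, 0.0835443, 0.07594937 (working shown to 8 dp, full precision carried).
D = 0.06075949² + 0.10126582² + 0.08860759² + 0.05822785² + 0.07594937² + 0.10632911² + 0.06075949² + 0.11392405² + 0.10886076² + 0.06582278² + 0.0835443² + 0.07594937² = 0.00369172 + 0.01025477 + 0.00785131 + 0.00339048 + 0.00576831 + 0.01130588 + 0.00369172 + 0.01297869 + 0.01185066 + 0.00433264 + 0.00697965 + 0.00576831 = 0.08786412.
So 1/D = 11.38121, i.e. 11.381 to 3 decimal places.

11.381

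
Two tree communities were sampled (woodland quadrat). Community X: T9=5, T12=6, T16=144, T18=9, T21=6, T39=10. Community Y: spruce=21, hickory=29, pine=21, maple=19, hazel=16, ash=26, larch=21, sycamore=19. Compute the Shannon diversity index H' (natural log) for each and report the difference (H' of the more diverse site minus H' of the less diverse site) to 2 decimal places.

Community X: N=180, proportions 0.0278, 0.0333, 0.8, 0.05, 0.0333, 0.0556, giving H' = 0.8152 (working shown to 4 dp, full precision carried).
Community Y: N=172, proportions 0.1221, 0.1686, 0.1221, 0.1105, 0.093, 0.1512, 0.1221, 0.1105, giving H' = 2.0637.
Difference = |0.8152 − 2.0637| = 1.2485, i.e. 1.25 to 2 decimal places.

1.25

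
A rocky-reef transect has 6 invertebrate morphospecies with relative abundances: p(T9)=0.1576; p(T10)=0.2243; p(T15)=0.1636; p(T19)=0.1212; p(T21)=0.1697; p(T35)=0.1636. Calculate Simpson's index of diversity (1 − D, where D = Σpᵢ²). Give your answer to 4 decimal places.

D = 0.1576² + 0.2243² + 0.1636² + 0.1212² + 0.1697² + 0.1636² = 0.024838 + 0.050310 + 0.026765 + 0.014689 + 0.028798 + 0.026765 = 0.172166 (working shown to 6 dp, full precision carried).
So 1 − D = 0.827834, i.e. 0.8278 to 4 decimal places.

0.8278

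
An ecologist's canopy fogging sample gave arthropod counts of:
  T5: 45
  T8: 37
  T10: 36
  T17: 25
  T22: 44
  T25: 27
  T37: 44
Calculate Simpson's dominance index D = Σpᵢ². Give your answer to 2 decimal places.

Total N = 45+37+36+25+44+27+44 = 258, so the proportions are 0.1744, 0.1434, 0.1395, 0.0969, 0.1705, 0.1047, 0.1705 (working shown to 4 dp, full precision carried).
D = 0.1744² + 0.1434² + 0.1395² + 0.0969² + 0.1705² + 0.1047² + 0.1705² = 0.0304 + 0.0206 + 0.0195 + 0.0094 + 0.0291 + 0.0110 + 0.0291 = 0.1490.
To 2 decimal places, D = 0.15.

0.15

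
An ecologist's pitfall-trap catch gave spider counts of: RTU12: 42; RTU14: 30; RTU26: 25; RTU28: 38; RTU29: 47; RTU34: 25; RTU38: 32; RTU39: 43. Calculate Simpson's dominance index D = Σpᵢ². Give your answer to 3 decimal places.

0.131

Total N = 42+30+25+38+47+25+32+43 = 282, so the proportions are 0.14894, 0.10638, 0.08865, 0.13475, 0.16667, 0.08865, 0.11348, 0.15248 (working shown to 5 dp, full precision carried).
D = 0.14894² + 0.10638² + 0.08865² + 0.13475² + 0.16667² + 0.08865² + 0.11348² + 0.15248² = 0.02218 + 0.01132 + 0.00786 + 0.01816 + 0.02778 + 0.00786 + 0.01288 + 0.02325 = 0.13128.
To 3 decimal places, D = 0.131.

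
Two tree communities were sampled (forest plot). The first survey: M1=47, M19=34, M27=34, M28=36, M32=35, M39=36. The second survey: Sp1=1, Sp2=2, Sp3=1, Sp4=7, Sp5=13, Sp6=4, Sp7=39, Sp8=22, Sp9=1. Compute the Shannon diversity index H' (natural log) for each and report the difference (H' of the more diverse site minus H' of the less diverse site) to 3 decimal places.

0.227

The first survey: N=222, proportions 0.21171, 0.15315, 0.15315, 0.16216, 0.15766, 0.16216, giving H' = 1.78466 (working shown to 5 dp, full precision carried).
The second survey: N=90, proportions 0.01111, 0.02222, 0.01111, 0.07778, 0.14444, 0.04444, 0.43333, 0.24444, 0.01111, giving H' = 1.55782.
Difference = |1.78466 − 1.55782| = 0.22684, i.e. 0.227 to 3 decimal places.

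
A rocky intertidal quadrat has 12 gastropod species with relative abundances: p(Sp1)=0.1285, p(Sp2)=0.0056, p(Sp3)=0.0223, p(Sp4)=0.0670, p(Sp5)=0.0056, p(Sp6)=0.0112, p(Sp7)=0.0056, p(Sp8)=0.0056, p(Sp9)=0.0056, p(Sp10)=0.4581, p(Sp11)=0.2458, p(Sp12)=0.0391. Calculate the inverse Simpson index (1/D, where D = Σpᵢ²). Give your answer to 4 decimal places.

D = 0.1285² + 0.0056² + 0.0223² + 0.067² + 0.0056² + 0.0112² + 0.0056² + 0.0056² + 0.0056² + 0.4581² + 0.2458² + 0.0391² = 0.01651225 + 0.00003136 + 0.00049729 + 0.00448900 + 0.00003136 + 0.00012544 + 0.00003136 + 0.00003136 + 0.00003136 + 0.20985561 + 0.06041764 + 0.00152881 = 0.29358284 (working shown to 8 dp, full precision carried).
So 1/D = 3.406194, i.e. 3.4062 to 4 decimal places.

3.4062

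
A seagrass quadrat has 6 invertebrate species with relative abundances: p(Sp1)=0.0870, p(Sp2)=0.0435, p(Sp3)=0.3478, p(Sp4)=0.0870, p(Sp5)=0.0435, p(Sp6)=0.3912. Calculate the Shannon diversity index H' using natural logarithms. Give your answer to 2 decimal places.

Each pᵢ ln pᵢ term (working shown to 4 dp, full precision carried): 0.087×(-2.4418)=-0.2124, 0.0435×(-3.1350)=-0.1364, 0.3478×(-1.0561)=-0.3673, 0.087×(-2.4418)=-0.2124, 0.0435×(-3.1350)=-0.1364, 0.3912×(-0.9385)=-0.3672.
Sum = -1.4321, so H' = 1.43.

1.43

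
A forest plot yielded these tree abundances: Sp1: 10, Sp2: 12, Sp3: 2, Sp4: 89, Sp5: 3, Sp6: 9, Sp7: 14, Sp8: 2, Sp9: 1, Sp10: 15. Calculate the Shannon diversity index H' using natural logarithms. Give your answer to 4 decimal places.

Total N = 10+12+2+89+3+9+14+2+1+15 = 157, so the proportions are 0.063694, 0.076433, 0.012739, 0.566879, 0.019108, 0.057325, 0.089172, 0.012739, 0.006369, 0.095541 (working shown to 6 dp, full precision carried).
Each pᵢ ln pᵢ term: 0.063694×(-2.753661)=-0.175392, 0.076433×(-2.571339)=-0.196535, 0.012739×(-4.363099)=-0.055581, 0.566879×(-0.567609)=-0.321766, 0.019108×(-3.957634)=-0.075624, 0.057325×(-2.859021)=-0.163893, 0.089172×(-2.417188)=-0.215545, 0.012739×(-4.363099)=-0.055581, 0.006369×(-5.056246)=-0.032205, 0.095541×(-2.348196)=-0.224350.
Sum = -1.516473, so H' = 1.5165.

1.5165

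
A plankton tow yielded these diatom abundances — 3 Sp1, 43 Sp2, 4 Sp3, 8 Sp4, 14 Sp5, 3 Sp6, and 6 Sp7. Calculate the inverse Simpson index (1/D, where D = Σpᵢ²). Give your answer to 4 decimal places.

3.0110

Total N = 3+43+4+8+14+3+6 = 81, so the proportions are 0.037037, 0.5308642, 0.0493827, 0.0987654, 0.1728395, 0.037037, 0.0740741 (working shown to 7 dp, full precision carried).
D = 0.037037² + 0.5308642² + 0.0493827² + 0.0987654² + 0.1728395² + 0.037037² + 0.0740741² = 0.0013717 + 0.2818168 + 0.0024387 + 0.0097546 + 0.0298735 + 0.0013717 + 0.0054870 = 0.3321140.
So 1/D = 3.011014, i.e. 3.0110 to 4 decimal places.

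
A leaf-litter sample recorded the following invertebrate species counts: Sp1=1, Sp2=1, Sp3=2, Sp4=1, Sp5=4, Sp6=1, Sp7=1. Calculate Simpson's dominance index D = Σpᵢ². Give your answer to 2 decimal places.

0.21

Total N = 1+1+2+1+4+1+1 = 11, so the proportions are 0.0909, 0.0909, 0.1818, 0.0909, 0.3636, 0.0909, 0.0909 (working shown to 4 dp, full precision carried).
D = 0.0909² + 0.0909² + 0.1818² + 0.0909² + 0.3636² + 0.0909² + 0.0909² = 0.0083 + 0.0083 + 0.0331 + 0.0083 + 0.1322 + 0.0083 + 0.0083 = 0.2066.
To 2 decimal places, D = 0.21.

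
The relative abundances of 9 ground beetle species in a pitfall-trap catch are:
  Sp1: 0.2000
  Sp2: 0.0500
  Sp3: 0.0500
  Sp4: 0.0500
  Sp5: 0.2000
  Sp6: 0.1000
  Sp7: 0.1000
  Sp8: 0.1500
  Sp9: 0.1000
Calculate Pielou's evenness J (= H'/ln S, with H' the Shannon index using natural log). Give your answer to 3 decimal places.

H' = −Σ pᵢ ln pᵢ = −((-0.32189) + (-0.14979) + (-0.14979) + (-0.14979) + (-0.32189) + (-0.23026) + (-0.23026) + (-0.28457) + (-0.23026)) = 2.06848 (working shown to 5 dp, full precision carried).
With S = 9 species, ln S = 2.19722, so J = 2.06848/2.19722 = 0.94141, i.e. 0.941 to 3 decimal places.

0.941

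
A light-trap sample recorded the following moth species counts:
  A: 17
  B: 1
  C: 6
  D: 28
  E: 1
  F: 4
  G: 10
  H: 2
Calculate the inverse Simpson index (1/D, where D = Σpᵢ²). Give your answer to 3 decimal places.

3.868

Total N = 17+1+6+28+1+4+10+2 = 69, so the proportions are 0.2463768, 0.0144928, 0.0869565, 0.4057971, 0.0144928, 0.057971, 0.1449275, 0.0289855 (working shown to 7 dp, full precision carried).
D = 0.2463768² + 0.0144928² + 0.0869565² + 0.4057971² + 0.0144928² + 0.057971² + 0.1449275² + 0.0289855² = 0.0607015 + 0.0002100 + 0.0075614 + 0.1646713 + 0.0002100 + 0.0033606 + 0.0210040 + 0.0008402 = 0.2585591.
So 1/D = 3.86759, i.e. 3.868 to 3 decimal places.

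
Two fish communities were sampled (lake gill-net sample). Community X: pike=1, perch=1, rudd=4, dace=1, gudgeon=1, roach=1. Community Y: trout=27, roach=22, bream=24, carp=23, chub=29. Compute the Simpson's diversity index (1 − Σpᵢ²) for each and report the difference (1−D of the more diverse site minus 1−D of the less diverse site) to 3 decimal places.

Community X: N=9, proportions 0.11111, 0.11111, 0.44444, 0.11111, 0.11111, 0.11111, giving 1−D = 0.74074 (working shown to 5 dp, full precision carried).
Community Y: N=125, proportions 0.216, 0.176, 0.192, 0.184, 0.232, giving 1−D = 0.79782.
Difference = |0.74074 − 0.79782| = 0.05708, i.e. 0.057 to 3 decimal places.

0.057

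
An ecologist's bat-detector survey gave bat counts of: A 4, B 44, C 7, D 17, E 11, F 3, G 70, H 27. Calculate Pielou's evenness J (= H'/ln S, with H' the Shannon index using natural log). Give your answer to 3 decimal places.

0.797

Total N = 4+44+7+17+11+3+70+27 = 183, so the proportions are 0.02186, 0.24044, 0.03825, 0.0929, 0.06011, 0.01639, 0.38251, 0.14754 (working shown to 5 dp, full precision carried).
H' = −Σ pᵢ ln pᵢ = −((-0.08357) + (-0.34269) + (-0.12484) + (-0.22075) + (-0.16900) + (-0.06739) + (-0.36759) + (-0.28234)) = 1.65817.
With S = 8 species, ln S = 2.07944, so J = 1.65817/2.07944 = 0.79741, i.e. 0.797 to 3 decimal places.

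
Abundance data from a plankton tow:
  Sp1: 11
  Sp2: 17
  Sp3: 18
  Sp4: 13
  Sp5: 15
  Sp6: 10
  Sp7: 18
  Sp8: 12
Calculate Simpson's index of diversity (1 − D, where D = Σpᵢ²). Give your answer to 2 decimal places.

0.87

Total N = 11+17+18+13+15+10+18+12 = 114, so the proportions are 0.0965, 0.1491, 0.1579, 0.114, 0.1316, 0.0877, 0.1579, 0.1053 (working shown to 4 dp, full precision carried).
D = 0.0965² + 0.1491² + 0.1579² + 0.114² + 0.1316² + 0.0877² + 0.1579² + 0.1053² = 0.0093 + 0.0222 + 0.0249 + 0.0130 + 0.0173 + 0.0077 + 0.0249 + 0.0111 = 0.1305.
So 1 − D = 0.8695, i.e. 0.87 to 2 decimal places.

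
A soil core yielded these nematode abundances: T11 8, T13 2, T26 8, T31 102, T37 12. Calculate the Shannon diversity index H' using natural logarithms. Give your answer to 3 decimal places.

Total N = 8+2+8+102+12 = 132, so the proportions are 0.06061, 0.01515, 0.06061, 0.77273, 0.09091 (working shown to 5 dp, full precision carried).
Each pᵢ ln pᵢ term: 0.06061×(-2.80336)=-0.16990, 0.01515×(-4.18965)=-0.06348, 0.06061×(-2.80336)=-0.16990, 0.77273×(-0.25783)=-0.19923, 0.09091×(-2.39790)=-0.21799.
Sum = -0.82050, so H' = 0.821.

0.821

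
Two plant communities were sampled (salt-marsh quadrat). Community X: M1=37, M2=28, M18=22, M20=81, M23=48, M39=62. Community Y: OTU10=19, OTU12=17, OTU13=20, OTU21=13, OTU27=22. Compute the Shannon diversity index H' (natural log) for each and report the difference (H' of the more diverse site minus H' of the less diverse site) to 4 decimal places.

Community X: N=278, proportions 0.133094, 0.100719, 0.079137, 0.291367, 0.172662, 0.223022, giving H' = 1.697553 (working shown to 6 dp, full precision carried).
Community Y: N=91, proportions 0.208791, 0.186813, 0.21978, 0.142857, 0.241758, giving H' = 1.594696.
Difference = |1.697553 − 1.594696| = 0.102857, i.e. 0.1029 to 4 decimal places.

0.1029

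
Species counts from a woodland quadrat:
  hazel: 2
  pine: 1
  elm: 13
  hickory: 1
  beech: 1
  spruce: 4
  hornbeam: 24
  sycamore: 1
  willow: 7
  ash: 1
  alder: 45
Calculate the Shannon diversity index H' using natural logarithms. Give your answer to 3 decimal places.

1.590

Total N = 2+1+13+1+1+4+24+1+7+1+45 = 100, so the proportions are 0.02, 0.01, 0.13, 0.01, 0.01, 0.04, 0.24, 0.01, 0.07, 0.01, 0.45 (working shown to 5 dp, full precision carried).
Each pᵢ ln pᵢ term: 0.02×(-3.91202)=-0.07824, 0.01×(-4.60517)=-0.04605, 0.13×(-2.04022)=-0.26523, 0.01×(-4.60517)=-0.04605, 0.01×(-4.60517)=-0.04605, 0.04×(-3.21888)=-0.12876, 0.24×(-1.42712)=-0.34251, 0.01×(-4.60517)=-0.04605, 0.07×(-2.65926)=-0.18615, 0.01×(-4.60517)=-0.04605, 0.45×(-0.79851)=-0.35933.
Sum = -1.59047, so H' = 1.590.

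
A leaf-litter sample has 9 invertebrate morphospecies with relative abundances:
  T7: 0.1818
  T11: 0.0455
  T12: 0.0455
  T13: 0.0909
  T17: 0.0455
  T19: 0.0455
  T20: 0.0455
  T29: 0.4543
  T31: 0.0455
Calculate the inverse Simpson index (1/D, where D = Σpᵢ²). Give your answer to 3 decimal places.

3.844

D = 0.1818² + 0.0455² + 0.0455² + 0.0909² + 0.0455² + 0.0455² + 0.0455² + 0.4543² + 0.0455² = 0.0330512 + 0.0020703 + 0.0020703 + 0.0082628 + 0.0020703 + 0.0020703 + 0.0020703 + 0.2063885 + 0.0020703 = 0.2601240 (working shown to 7 dp, full precision carried).
So 1/D = 3.84432, i.e. 3.844 to 3 decimal places.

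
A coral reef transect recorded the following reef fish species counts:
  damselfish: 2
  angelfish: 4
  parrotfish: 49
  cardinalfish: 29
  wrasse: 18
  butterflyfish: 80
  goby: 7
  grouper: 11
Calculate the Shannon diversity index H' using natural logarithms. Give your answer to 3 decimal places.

1.609

Total N = 2+4+49+29+18+80+7+11 = 200, so the proportions are 0.01, 0.02, 0.245, 0.145, 0.09, 0.4, 0.035, 0.055 (working shown to 5 dp, full precision carried).
Each pᵢ ln pᵢ term: 0.01×(-4.60517)=-0.04605, 0.02×(-3.91202)=-0.07824, 0.245×(-1.40650)=-0.34459, 0.145×(-1.93102)=-0.28000, 0.09×(-2.40795)=-0.21672, 0.4×(-0.91629)=-0.36652, 0.035×(-3.35241)=-0.11733, 0.055×(-2.90042)=-0.15952.
Sum = -1.60897, so H' = 1.609.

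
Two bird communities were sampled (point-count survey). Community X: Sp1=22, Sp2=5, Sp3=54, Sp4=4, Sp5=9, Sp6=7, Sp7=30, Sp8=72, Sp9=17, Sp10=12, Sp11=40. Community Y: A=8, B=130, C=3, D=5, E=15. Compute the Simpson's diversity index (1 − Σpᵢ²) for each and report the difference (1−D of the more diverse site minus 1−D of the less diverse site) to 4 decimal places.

Community X: N=272, proportions 0.080882, 0.018382, 0.198529, 0.014706, 0.033088, 0.025735, 0.110294, 0.264706, 0.0625, 0.044118, 0.147059, giving 1−D = 0.842020 (working shown to 6 dp, full precision carried).
Community Y: N=161, proportions 0.049689, 0.807453, 0.018634, 0.031056, 0.093168, giving 1−D = 0.335558.
Difference = |0.842020 − 0.335558| = 0.506462, i.e. 0.5065 to 4 decimal places.

0.5065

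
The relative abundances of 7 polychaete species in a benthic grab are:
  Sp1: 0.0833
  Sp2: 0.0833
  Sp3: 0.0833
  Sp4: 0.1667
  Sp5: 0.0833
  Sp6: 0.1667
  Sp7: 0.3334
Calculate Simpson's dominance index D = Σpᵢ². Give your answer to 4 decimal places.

0.1945

D = 0.0833² + 0.0833² + 0.0833² + 0.1667² + 0.0833² + 0.1667² + 0.3334² = 0.006939 + 0.006939 + 0.006939 + 0.027789 + 0.006939 + 0.027789 + 0.111156 = 0.194489 (working shown to 6 dp, full precision carried).
To 4 decimal places, D = 0.1945.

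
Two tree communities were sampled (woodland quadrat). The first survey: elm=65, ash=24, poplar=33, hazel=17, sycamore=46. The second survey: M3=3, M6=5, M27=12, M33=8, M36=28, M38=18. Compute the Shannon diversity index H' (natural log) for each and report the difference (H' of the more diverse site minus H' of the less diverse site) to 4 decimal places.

0.0538

The first survey: N=185, proportions 0.351351, 0.12973, 0.178378, 0.091892, 0.248649, giving H' = 1.505354 (working shown to 6 dp, full precision carried).
The second survey: N=74, proportions 0.040541, 0.067568, 0.162162, 0.108108, 0.378378, 0.243243, giving H' = 1.559121.
Difference = |1.505354 − 1.559121| = 0.053767, i.e. 0.0538 to 4 decimal places.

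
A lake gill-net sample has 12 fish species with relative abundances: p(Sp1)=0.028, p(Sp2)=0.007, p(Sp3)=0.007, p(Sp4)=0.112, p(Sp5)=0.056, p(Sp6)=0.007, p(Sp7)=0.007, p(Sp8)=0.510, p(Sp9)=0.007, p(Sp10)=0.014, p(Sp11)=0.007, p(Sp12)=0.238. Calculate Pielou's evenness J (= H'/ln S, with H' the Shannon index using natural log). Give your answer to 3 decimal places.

0.588

H' = −Σ pᵢ ln pᵢ = −((-0.10012) + (-0.03473) + (-0.03473) + (-0.24520) + (-0.16141) + (-0.03473) + (-0.03473) + (-0.34341) + (-0.03473) + (-0.05976) + (-0.03473) + (-0.34165)) = 1.45994 (working shown to 5 dp, full precision carried).
With S = 12 species, ln S = 2.48491, so J = 1.45994/2.48491 = 0.58752, i.e. 0.588 to 3 decimal places.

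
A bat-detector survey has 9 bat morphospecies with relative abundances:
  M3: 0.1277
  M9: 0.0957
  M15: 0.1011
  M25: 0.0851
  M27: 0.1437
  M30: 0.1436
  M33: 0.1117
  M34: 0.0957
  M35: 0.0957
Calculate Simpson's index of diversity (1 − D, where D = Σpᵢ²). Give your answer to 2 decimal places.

D = 0.1277² + 0.0957² + 0.1011² + 0.0851² + 0.1437² + 0.1436² + 0.1117² + 0.0957² + 0.0957² = 0.0163 + 0.0092 + 0.0102 + 0.0072 + 0.0206 + 0.0206 + 0.0125 + 0.0092 + 0.0092 = 0.1150 (working shown to 4 dp, full precision carried).
So 1 − D = 0.8850, i.e. 0.89 to 2 decimal places.

0.89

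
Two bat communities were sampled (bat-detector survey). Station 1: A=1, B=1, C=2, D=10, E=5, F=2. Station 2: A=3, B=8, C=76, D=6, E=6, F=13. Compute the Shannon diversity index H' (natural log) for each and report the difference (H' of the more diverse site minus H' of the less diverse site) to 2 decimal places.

Station 1: N=21, proportions 0.0476, 0.0476, 0.0952, 0.4762, 0.2381, 0.0952, giving H' = 1.4328 (working shown to 4 dp, full precision carried).
Station 2: N=112, proportions 0.0268, 0.0714, 0.6786, 0.0536, 0.0536, 0.1161, giving H' = 1.1121.
Difference = |1.4328 − 1.1121| = 0.3207, i.e. 0.32 to 2 decimal places.

0.32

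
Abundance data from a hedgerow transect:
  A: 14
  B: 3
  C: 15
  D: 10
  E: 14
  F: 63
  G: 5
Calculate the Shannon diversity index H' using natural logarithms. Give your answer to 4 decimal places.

1.5146

Total N = 14+3+15+10+14+63+5 = 124, so the proportions are 0.112903, 0.024194, 0.120968, 0.080645, 0.112903, 0.508065, 0.040323 (working shown to 6 dp, full precision carried).
Each pᵢ ln pᵢ term: 0.112903×(-2.181224)=-0.246267, 0.024194×(-3.721669)=-0.090040, 0.120968×(-2.112231)=-0.255512, 0.080645×(-2.517696)=-0.203040, 0.112903×(-2.181224)=-0.246267, 0.508065×(-0.677147)=-0.344034, 0.040323×(-3.210844)=-0.129470.
Sum = -1.514631, so H' = 1.5146.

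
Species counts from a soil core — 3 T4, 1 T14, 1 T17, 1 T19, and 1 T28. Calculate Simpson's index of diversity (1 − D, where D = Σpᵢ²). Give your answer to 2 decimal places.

0.73

Total N = 3+1+1+1+1 = 7, so the proportions are 0.4286, 0.1429, 0.1429, 0.1429, 0.1429 (working shown to 4 dp, full precision carried).
D = 0.4286² + 0.1429² + 0.1429² + 0.1429² + 0.1429² = 0.1837 + 0.0204 + 0.0204 + 0.0204 + 0.0204 = 0.2653.
So 1 − D = 0.7347, i.e. 0.73 to 2 decimal places.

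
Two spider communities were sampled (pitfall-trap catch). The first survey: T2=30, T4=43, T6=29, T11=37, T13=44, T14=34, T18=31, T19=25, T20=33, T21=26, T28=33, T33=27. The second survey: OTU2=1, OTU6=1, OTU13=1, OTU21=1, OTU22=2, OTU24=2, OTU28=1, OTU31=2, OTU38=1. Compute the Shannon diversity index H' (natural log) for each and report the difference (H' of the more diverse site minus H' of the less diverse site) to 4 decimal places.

0.3308

The first survey: N=392, proportions 0.076531, 0.109694, 0.07398, 0.094388, 0.112245, 0.086735, 0.079082, 0.063776, 0.084184, 0.066327, 0.084184, 0.068878, giving H' = 2.469178 (working shown to 6 dp, full precision carried).
The second survey: N=12, proportions 0.083333, 0.083333, 0.083333, 0.083333, 0.166667, 0.166667, 0.083333, 0.166667, 0.083333, giving H' = 2.138333.
Difference = |2.469178 − 2.138333| = 0.330845, i.e. 0.3308 to 4 decimal places.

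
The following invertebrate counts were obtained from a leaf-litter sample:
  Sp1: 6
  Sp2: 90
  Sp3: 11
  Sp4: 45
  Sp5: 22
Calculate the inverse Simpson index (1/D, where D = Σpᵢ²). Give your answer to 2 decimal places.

Total N = 6+90+11+45+22 = 174, so the proportions are 0.03448, 0.51724, 0.06322, 0.25862, 0.12644 (working shown to 5 dp, full precision carried).
D = 0.03448² + 0.51724² + 0.06322² + 0.25862² + 0.12644² = 0.00119 + 0.26754 + 0.00400 + 0.06688 + 0.01599 = 0.35560.
So 1/D = 2.8122, i.e. 2.81 to 2 decimal places.

2.81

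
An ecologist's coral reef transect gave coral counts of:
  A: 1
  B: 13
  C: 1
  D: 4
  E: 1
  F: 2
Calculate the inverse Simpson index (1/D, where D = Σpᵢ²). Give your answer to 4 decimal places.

2.5208

Total N = 1+13+1+4+1+2 = 22, so the proportions are 0.0454545, 0.5909091, 0.0454545, 0.1818182, 0.0454545, 0.0909091 (working shown to 7 dp, full precision carried).
D = 0.0454545² + 0.5909091² + 0.0454545² + 0.1818182² + 0.0454545² + 0.0909091² = 0.0020661 + 0.3491736 + 0.0020661 + 0.0330579 + 0.0020661 + 0.0082645 = 0.3966942.
So 1/D = 2.520833, i.e. 2.5208 to 4 decimal places.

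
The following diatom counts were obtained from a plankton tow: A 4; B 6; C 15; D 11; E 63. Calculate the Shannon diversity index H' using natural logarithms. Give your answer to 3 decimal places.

1.117

Total N = 4+6+15+11+63 = 99, so the proportions are 0.0404, 0.06061, 0.15152, 0.11111, 0.63636 (working shown to 5 dp, full precision carried).
Each pᵢ ln pᵢ term: 0.0404×(-3.20883)=-0.12965, 0.06061×(-2.80336)=-0.16990, 0.15152×(-1.88707)=-0.28592, 0.11111×(-2.19722)=-0.24414, 0.63636×(-0.45199)=-0.28763.
Sum = -1.11723, so H' = 1.117.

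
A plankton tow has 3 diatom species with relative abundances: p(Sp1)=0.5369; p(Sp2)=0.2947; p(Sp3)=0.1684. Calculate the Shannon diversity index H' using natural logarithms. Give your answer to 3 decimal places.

0.994

Each pᵢ ln pᵢ term (working shown to 5 dp, full precision carried): 0.5369×(-0.62194)=-0.33392, 0.2947×(-1.22180)=-0.36006, 0.1684×(-1.78141)=-0.29999.
Sum = -0.99398, so H' = 0.994.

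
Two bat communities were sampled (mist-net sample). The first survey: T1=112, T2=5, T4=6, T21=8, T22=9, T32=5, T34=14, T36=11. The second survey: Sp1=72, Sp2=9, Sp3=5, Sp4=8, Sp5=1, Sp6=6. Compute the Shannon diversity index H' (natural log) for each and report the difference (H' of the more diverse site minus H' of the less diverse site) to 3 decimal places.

The first survey: N=170, proportions 0.65882, 0.02941, 0.03529, 0.04706, 0.05294, 0.02941, 0.08235, 0.06471, giving H' = 1.28256 (working shown to 5 dp, full precision carried).
The second survey: N=101, proportions 0.71287, 0.08911, 0.0495, 0.07921, 0.0099, 0.05941, giving H' = 1.01979.
Difference = |1.28256 − 1.01979| = 0.26277, i.e. 0.263 to 3 decimal places.

0.263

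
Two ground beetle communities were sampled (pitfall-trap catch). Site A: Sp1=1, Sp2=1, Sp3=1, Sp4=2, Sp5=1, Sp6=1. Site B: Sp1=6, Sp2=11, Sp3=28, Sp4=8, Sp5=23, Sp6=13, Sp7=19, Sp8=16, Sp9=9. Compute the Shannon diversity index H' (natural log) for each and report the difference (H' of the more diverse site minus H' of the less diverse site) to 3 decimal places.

0.341

Site A: N=7, proportions 0.14286, 0.14286, 0.14286, 0.28571, 0.14286, 0.14286, giving H' = 1.74787 (working shown to 5 dp, full precision carried).
Site B: N=133, proportions 0.04511, 0.08271, 0.21053, 0.06015, 0.17293, 0.09774, 0.14286, 0.1203, 0.06767, giving H' = 2.08880.
Difference = |1.74787 − 2.08880| = 0.34093, i.e. 0.341 to 3 decimal places.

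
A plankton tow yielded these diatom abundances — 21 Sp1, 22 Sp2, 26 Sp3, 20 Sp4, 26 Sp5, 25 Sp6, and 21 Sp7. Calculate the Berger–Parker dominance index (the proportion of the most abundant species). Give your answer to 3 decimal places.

Total N = 21+22+26+20+26+25+21 = 161, so the proportions are 0.13043, 0.13665, 0.16149, 0.12422, 0.16149, 0.15528, 0.13043 (working shown to 5 dp, full precision carried).
The largest proportion is 0.16149, i.e. d = 0.161 to 3 decimal places.

0.161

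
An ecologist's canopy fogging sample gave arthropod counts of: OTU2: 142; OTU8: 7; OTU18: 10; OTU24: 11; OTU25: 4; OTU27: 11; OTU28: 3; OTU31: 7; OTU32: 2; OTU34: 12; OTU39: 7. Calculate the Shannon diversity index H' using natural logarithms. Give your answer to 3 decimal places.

1.392

Total N = 142+7+10+11+4+11+3+7+2+12+7 = 216, so the proportions are 0.65741, 0.03241, 0.0463, 0.05093, 0.01852, 0.05093, 0.01389, 0.03241, 0.00926, 0.05556, 0.03241 (working shown to 5 dp, full precision carried).
Each pᵢ ln pᵢ term: 0.65741×(-0.41945)=-0.27575, 0.03241×(-3.42937)=-0.11114, 0.0463×(-3.07269)=-0.14225, 0.05093×(-2.97738)=-0.15163, 0.01852×(-3.98898)=-0.07387, 0.05093×(-2.97738)=-0.15163, 0.01389×(-4.27667)=-0.05940, 0.03241×(-3.42937)=-0.11114, 0.00926×(-4.68213)=-0.04335, 0.05556×(-2.89037)=-0.16058, 0.03241×(-3.42937)=-0.11114.
Sum = -1.39187, so H' = 1.392.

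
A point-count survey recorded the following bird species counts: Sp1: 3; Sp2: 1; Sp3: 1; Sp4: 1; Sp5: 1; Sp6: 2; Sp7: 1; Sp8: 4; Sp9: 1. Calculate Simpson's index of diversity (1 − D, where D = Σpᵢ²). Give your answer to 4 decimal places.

0.8444

Total N = 3+1+1+1+1+2+1+4+1 = 15, so the proportions are 0.2, 0.066667, 0.066667, 0.066667, 0.066667, 0.133333, 0.066667, 0.266667, 0.066667 (working shown to 6 dp, full precision carried).
D = 0.2² + 0.066667² + 0.066667² + 0.066667² + 0.066667² + 0.133333² + 0.066667² + 0.266667² + 0.066667² = 0.040000 + 0.004444 + 0.004444 + 0.004444 + 0.004444 + 0.017778 + 0.004444 + 0.071111 + 0.004444 = 0.155556.
So 1 − D = 0.844444, i.e. 0.8444 to 4 decimal places.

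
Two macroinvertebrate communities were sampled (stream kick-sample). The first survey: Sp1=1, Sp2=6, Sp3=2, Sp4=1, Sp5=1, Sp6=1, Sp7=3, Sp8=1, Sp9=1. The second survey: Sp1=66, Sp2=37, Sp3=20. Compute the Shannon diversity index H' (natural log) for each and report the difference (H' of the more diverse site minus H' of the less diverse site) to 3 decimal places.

0.935

The first survey: N=17, proportions 0.058824, 0.352941, 0.117647, 0.058824, 0.058824, 0.058824, 0.176471, 0.058824, 0.058824, giving H' = 1.925408 (working shown to 6 dp, full precision carried).
The second survey: N=123, proportions 0.536585, 0.300813, 0.162602, giving H' = 0.990755.
Difference = |1.925408 − 0.990755| = 0.934653, i.e. 0.935 to 3 decimal places.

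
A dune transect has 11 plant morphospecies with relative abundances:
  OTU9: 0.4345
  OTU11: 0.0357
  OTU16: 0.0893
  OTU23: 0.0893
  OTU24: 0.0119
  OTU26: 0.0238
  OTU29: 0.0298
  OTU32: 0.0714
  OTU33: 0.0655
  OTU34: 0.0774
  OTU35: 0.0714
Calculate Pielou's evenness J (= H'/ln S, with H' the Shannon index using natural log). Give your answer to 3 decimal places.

H' = −Σ pᵢ ln pᵢ = −((-0.36218) + (-0.11897) + (-0.21573) + (-0.21573) + (-0.05273) + (-0.08897) + (-0.10469) + (-0.18846) + (-0.17853) + (-0.19805) + (-0.18846)) = 1.91250 (working shown to 5 dp, full precision carried).
With S = 11 species, ln S = 2.39790, so J = 1.91250/2.39790 = 0.79757, i.e. 0.798 to 3 decimal places.

0.798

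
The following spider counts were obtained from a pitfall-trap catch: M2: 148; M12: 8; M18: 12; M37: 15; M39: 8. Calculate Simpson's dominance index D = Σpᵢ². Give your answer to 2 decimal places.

0.61

Total N = 148+8+12+15+8 = 191, so the proportions are 0.7749, 0.0419, 0.0628, 0.0785, 0.0419 (working shown to 4 dp, full precision carried).
D = 0.7749² + 0.0419² + 0.0628² + 0.0785² + 0.0419² = 0.6004 + 0.0018 + 0.0039 + 0.0062 + 0.0018 = 0.6140.
To 2 decimal places, D = 0.61.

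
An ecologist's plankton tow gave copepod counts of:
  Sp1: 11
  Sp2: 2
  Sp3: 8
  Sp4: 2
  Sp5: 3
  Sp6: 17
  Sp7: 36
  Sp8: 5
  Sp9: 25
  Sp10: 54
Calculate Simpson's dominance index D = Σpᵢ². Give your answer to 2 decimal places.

0.20

Total N = 11+2+8+2+3+17+36+5+25+54 = 163, so the proportions are 0.0675, 0.0123, 0.0491, 0.0123, 0.0184, 0.1043, 0.2209, 0.0307, 0.1534, 0.3313 (working shown to 4 dp, full precision carried).
D = 0.0675² + 0.0123² + 0.0491² + 0.0123² + 0.0184² + 0.1043² + 0.2209² + 0.0307² + 0.1534² + 0.3313² = 0.0046 + 0.0002 + 0.0024 + 0.0002 + 0.0003 + 0.0109 + 0.0488 + 0.0009 + 0.0235 + 0.1098 = 0.2015.
To 2 decimal places, D = 0.20.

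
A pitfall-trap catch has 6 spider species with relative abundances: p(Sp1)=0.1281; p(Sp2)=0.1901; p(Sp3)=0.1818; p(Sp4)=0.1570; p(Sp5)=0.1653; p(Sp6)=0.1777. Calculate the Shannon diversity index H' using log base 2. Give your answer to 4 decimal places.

Each pᵢ log₂ pᵢ term (working shown to 6 dp, full precision carried): 0.1281×(-2.964658)=-0.379773, 0.1901×(-2.395170)=-0.455322, 0.1818×(-2.459576)=-0.447151, 0.157×(-2.671164)=-0.419373, 0.1653×(-2.596841)=-0.429258, 0.1777×(-2.492484)=-0.442914.
Sum = -2.573790, so H' = 2.5738.

2.5738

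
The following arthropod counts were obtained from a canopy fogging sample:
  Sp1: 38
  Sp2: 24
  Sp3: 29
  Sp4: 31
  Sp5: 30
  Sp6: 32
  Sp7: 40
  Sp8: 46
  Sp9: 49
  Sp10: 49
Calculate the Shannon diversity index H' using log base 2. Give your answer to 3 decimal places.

3.284

Total N = 38+24+29+31+30+32+40+46+49+49 = 368, so the proportions are 0.10326, 0.06522, 0.0788, 0.08424, 0.08152, 0.08696, 0.1087, 0.125, 0.13315, 0.13315 (working shown to 5 dp, full precision carried).
Each pᵢ log₂ pᵢ term: 0.10326×(-3.27563)=-0.33824, 0.06522×(-3.93860)=-0.25687, 0.0788×(-3.66558)=-0.28886, 0.08424×(-3.56937)=-0.30068, 0.08152×(-3.61667)=-0.29484, 0.08696×(-3.52356)=-0.30640, 0.1087×(-3.20163)=-0.34800, 0.125×(-3.00000)=-0.37500, 0.13315×(-2.90885)=-0.38732, 0.13315×(-2.90885)=-0.38732.
Sum = -3.28353, so H' = 3.284.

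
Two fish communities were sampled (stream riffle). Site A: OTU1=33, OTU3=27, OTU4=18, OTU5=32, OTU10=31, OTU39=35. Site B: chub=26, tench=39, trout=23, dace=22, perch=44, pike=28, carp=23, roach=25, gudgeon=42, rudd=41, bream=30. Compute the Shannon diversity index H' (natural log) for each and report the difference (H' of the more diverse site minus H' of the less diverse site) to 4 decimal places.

Site A: N=176, proportions 0.1875, 0.1534091, 0.1022727, 0.1818182, 0.1761364, 0.1988636, giving H' = 1.7716580 (working shown to 7 dp, full precision carried).
Site B: N=343, proportions 0.0758017, 0.1137026, 0.0670554, 0.0641399, 0.1282799, 0.0816327, 0.0670554, 0.0728863, 0.122449, 0.1195335, 0.0874636, giving H' = 2.3643265.
Difference = |1.7716580 − 2.3643265| = 0.5926685, i.e. 0.5927 to 4 decimal places.

0.5927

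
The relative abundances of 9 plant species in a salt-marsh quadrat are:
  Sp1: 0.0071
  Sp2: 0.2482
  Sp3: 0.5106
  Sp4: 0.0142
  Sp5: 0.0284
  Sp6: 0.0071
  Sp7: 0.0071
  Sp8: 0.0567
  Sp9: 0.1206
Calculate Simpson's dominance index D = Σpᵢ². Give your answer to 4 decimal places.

0.3412

D = 0.0071² + 0.2482² + 0.5106² + 0.0142² + 0.0284² + 0.0071² + 0.0071² + 0.0567² + 0.1206² = 0.000050 + 0.061603 + 0.260712 + 0.000202 + 0.000807 + 0.000050 + 0.000050 + 0.003215 + 0.014544 = 0.341234 (working shown to 6 dp, full precision carried).
To 4 decimal places, D = 0.3412.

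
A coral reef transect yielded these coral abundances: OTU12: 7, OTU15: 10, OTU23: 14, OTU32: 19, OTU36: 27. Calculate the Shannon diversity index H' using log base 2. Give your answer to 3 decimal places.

2.172

Total N = 7+10+14+19+27 = 77, so the proportions are 0.09091, 0.12987, 0.18182, 0.24675, 0.35065 (working shown to 5 dp, full precision carried).
Each pᵢ log₂ pᵢ term: 0.09091×(-3.45943)=-0.31449, 0.12987×(-2.94486)=-0.38245, 0.18182×(-2.45943)=-0.44717, 0.24675×(-2.01886)=-0.49816, 0.35065×(-1.51190)=-0.53015.
Sum = -2.17242, so H' = 2.172.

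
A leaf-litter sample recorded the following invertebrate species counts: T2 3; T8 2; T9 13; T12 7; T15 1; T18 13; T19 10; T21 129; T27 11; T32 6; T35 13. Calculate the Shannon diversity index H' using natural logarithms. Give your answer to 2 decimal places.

Total N = 3+2+13+7+1+13+10+129+11+6+13 = 208, so the proportions are 0.0144, 0.0096, 0.0625, 0.0337, 0.0048, 0.0625, 0.0481, 0.6202, 0.0529, 0.0288, 0.0625 (working shown to 4 dp, full precision carried).
Each pᵢ ln pᵢ term: 0.0144×(-4.2389)=-0.0611, 0.0096×(-4.6444)=-0.0447, 0.0625×(-2.7726)=-0.1733, 0.0337×(-3.3916)=-0.1141, 0.0048×(-5.3375)=-0.0257, 0.0625×(-2.7726)=-0.1733, 0.0481×(-3.0350)=-0.1459, 0.6202×(-0.4777)=-0.2963, 0.0529×(-2.9396)=-0.1555, 0.0288×(-3.5458)=-0.1023, 0.0625×(-2.7726)=-0.1733.
Sum = -1.4654, so H' = 1.47.

1.47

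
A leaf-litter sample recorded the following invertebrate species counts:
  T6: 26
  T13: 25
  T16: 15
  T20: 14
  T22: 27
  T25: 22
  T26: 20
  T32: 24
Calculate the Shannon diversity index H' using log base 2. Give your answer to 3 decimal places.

2.965

Total N = 26+25+15+14+27+22+20+24 = 173, so the proportions are 0.15029, 0.14451, 0.08671, 0.08092, 0.15607, 0.12717, 0.11561, 0.13873 (working shown to 5 dp, full precision carried).
Each pᵢ log₂ pᵢ term: 0.15029×(-2.73419)=-0.41092, 0.14451×(-2.79077)=-0.40329, 0.08671×(-3.52774)=-0.30587, 0.08092×(-3.62727)=-0.29354, 0.15607×(-2.67974)=-0.41823, 0.12717×(-2.97520)=-0.37835, 0.11561×(-3.11270)=-0.35985, 0.13873×(-2.84967)=-0.39533.
Sum = -2.96537, so H' = 2.965.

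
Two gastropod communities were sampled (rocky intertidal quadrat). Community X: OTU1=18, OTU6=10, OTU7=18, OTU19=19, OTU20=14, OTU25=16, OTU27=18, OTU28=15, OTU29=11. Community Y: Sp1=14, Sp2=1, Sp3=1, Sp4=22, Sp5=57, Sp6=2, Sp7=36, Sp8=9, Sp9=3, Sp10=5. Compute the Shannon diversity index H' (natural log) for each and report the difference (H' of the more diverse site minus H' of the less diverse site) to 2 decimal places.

0.48

Community X: N=139, proportions 0.1295, 0.0719, 0.1295, 0.1367, 0.1007, 0.1151, 0.1295, 0.1079, 0.0791, giving H' = 2.1765 (working shown to 4 dp, full precision carried).
Community Y: N=150, proportions 0.0933, 0.0067, 0.0067, 0.1467, 0.38, 0.0133, 0.24, 0.06, 0.02, 0.0333, giving H' = 1.6979.
Difference = |2.1765 − 1.6979| = 0.4786, i.e. 0.48 to 2 decimal places.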